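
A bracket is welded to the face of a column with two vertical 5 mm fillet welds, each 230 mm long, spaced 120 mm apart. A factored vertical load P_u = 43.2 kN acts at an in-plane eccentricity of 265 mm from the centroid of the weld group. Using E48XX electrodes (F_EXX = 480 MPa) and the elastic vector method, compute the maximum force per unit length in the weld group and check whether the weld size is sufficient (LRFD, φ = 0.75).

f_max ≈ 454 N/mm; adequate

Total weld length L_w = 460 mm. Treat welds as unit-width lines.
Polar moment about centroid: J = 2[d³/12 + d(b/2)²] = 2[230³/12 + 230×60²] = 3684000 mm³.
Direct shear f_v = P/L_w = 43.2×10³ / 460 = 93.91 N/mm (vertical).
Torsion M = P·e = 43.2×10³ × 265 = 11448000 N·mm.
Critical point at (x, y) = (60, 115) from centroid. f_tx = M·y/J = 357.4 N/mm; f_ty = M·x/J = 186.5 N/mm.
Resultant f_max = √[f_tx² + (f_v + f_ty)²] = √[357.4² + (93.91 + 186.5)²] = 454.2 N/mm.
Capacity per unit length: φr_n = 0.75 × 0.6 × 480 × (0.707 × 5) = 763.6 N/mm.
454.2 ≤ 763.6 → adequate.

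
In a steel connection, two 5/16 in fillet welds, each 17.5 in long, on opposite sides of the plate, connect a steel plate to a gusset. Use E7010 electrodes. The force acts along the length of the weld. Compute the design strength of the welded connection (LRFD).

E70XX → F_EXX = 70 ksi.
Effective throat t_e = 0.707 × 0.3125 = 0.2209 in.
Total length L = 35 in; A_we = 0.2209 × 35 = 7.733 in².
F_nw = 0.6 F_EXX = 0.6 × 70 = 42 ksi.
φR_n = 0.75 × 42 × 7.733 = 243.6 kips.

φR_n ≈ 244 kips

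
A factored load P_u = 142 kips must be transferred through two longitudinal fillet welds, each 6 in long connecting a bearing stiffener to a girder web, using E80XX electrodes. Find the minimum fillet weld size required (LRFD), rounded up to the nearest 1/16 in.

w = 1/2 in

E80XX → F_EXX = 80 ksi.
Total weld length L = 12 in.
Required throat t_e = P_u / (φ × 0.6 F_EXX × L) = 142 / (0.75 × 0.6 × 80 × 12) = 0.3287 in.
Required leg w = t_e / 0.707 = 0.4649 in → use 1/2 in.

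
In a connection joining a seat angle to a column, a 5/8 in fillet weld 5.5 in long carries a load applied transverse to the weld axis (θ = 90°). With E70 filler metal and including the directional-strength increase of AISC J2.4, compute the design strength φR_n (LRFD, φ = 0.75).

E70XX → F_EXX = 70 ksi.
t_e = 0.707 × 0.625 = 0.4419 in; A_we = 0.4419 × 5.5 = 2.43 in².
Directional factor: 1.0 + 0.5 sin^1.5(90°) = 1.5.
F_nw = 0.6 × 70 × 1.5 = 63 ksi.
φR_n = 0.75 × 63 × 2.43 = 114.8 kip.

φR_n ≈ 115 kip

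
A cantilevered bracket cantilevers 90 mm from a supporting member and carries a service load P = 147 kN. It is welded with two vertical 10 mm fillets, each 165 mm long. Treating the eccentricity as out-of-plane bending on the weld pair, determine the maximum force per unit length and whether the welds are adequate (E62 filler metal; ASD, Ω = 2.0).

E62XX → F_EXX = 620 MPa.
L_w = 2 × 165 = 330 mm; section modulus (unit throat) S = 2 × L²/6 = 9075 mm².
Direct shear f_v = P/L_w = 147×10³/330 = 445.5 N/mm.
Moment M = P × e = 147×10³ × 90 = 13230000 N·mm; bending f_b = M/S = 1458 N/mm.
f_max = √(f_v² + f_b²) = √(445.5² + 1458²) = 1524 N/mm.
r_n/Ω = (1/2.0) × 0.6 × 620 × (0.707 × 10) = 1315 N/mm → NOT adequate.

f_max ≈ 1520 N/mm; NOT adequate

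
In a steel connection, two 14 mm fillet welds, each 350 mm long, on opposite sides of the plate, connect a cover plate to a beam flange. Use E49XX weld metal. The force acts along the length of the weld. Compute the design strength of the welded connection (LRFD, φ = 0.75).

E49XX → F_EXX = 490 MPa.
Effective throat t_e = 0.707 × 14 = 9.898 mm.
Total length L = 700 mm; A_we = 9.898 × 700 = 6929 mm².
F_nw = 0.6 F_EXX = 0.6 × 490 = 294 MPa.
φR_n = 0.75 × 294 × 6929 × 10⁻³ = 1528 kN.

φR_n ≈ 1530 kN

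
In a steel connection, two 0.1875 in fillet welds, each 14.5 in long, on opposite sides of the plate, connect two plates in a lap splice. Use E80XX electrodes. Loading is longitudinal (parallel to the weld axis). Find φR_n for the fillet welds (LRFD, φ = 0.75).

φR_n ≈ 138 kips

E80XX → F_EXX = 80 ksi.
Effective throat t_e = 0.707 × 0.1875 = 0.1326 in.
Total length L = 29 in; A_we = 0.1326 × 29 = 3.844 in².
F_nw = 0.6 F_EXX = 0.6 × 80 = 48 ksi.
φR_n = 0.75 × 48 × 3.844 = 138.4 kips.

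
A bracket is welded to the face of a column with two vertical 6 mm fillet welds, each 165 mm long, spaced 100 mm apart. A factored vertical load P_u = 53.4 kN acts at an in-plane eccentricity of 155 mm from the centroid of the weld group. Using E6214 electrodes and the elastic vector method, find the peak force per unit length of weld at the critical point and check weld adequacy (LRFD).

E62XX → F_EXX = 620 MPa.
Total weld length L_w = 330 mm. Treat welds as unit-width lines.
Polar moment about centroid: J = 2[d³/12 + d(b/2)²] = 2[165³/12 + 165×50²] = 1574000 mm³.
Direct shear f_v = P/L_w = 53.4×10³ / 330 = 161.8 N/mm (vertical).
Torsion M = P·e = 53.4×10³ × 155 = 8277000 N·mm.
Critical point at (x, y) = (50, 82.5) from centroid. f_tx = M·y/J = 433.9 N/mm; f_ty = M·x/J = 263 N/mm.
Resultant f_max = √[f_tx² + (f_v + f_ty)²] = √[433.9² + (161.8 + 263)²] = 607.2 N/mm.
Capacity per unit length: φr_n = 0.75 × 0.6 × 620 × (0.707 × 6) = 1184 N/mm.
607.2 ≤ 1184 → adequate.

f_max ≈ 607 N/mm; adequate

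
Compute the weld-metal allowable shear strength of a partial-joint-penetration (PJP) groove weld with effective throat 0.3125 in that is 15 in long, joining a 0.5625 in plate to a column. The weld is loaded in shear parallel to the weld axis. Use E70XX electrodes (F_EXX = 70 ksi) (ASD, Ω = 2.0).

R_n/Ω ≈ 98.4 kip

Effective throat (given) t_e = 0.3125 in.
A_we = 0.3125 × 15 = 4.688 in².
F_nw = 0.6 F_EXX = 42 ksi.
R_n/Ω = (42 × 4.688) / 2.0 = 98.44 kip.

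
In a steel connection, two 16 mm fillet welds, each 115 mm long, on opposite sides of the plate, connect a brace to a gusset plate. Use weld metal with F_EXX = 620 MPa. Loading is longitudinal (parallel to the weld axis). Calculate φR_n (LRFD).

Effective throat t_e = 0.707 × 16 = 11.31 mm.
Total length L = 230 mm; A_we = 11.31 × 230 = 2602 mm².
F_nw = 0.6 F_EXX = 0.6 × 620 = 372 MPa.
φR_n = 0.75 × 372 × 2602 × 10⁻³ = 725.9 kN.

φR_n ≈ 726 kN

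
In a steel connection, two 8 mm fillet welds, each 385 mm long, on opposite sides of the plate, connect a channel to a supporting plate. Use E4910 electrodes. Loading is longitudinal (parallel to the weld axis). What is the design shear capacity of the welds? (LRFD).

φR_n ≈ 960 kN

E49XX → F_EXX = 490 MPa.
Effective throat t_e = 0.707 × 8 = 5.656 mm.
Total length L = 770 mm; A_we = 5.656 × 770 = 4355 mm².
F_nw = 0.6 F_EXX = 0.6 × 490 = 294 MPa.
φR_n = 0.75 × 294 × 4355 × 10⁻³ = 960.3 kN.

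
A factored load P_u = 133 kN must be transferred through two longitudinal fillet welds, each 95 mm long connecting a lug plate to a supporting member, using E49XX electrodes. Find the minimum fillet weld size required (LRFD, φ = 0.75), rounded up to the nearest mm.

w = 5 mm

E49XX → F_EXX = 490 MPa.
Total weld length L = 190 mm.
Required throat t_e = P_u / (φ × 0.6 F_EXX × L) = 133 / (0.75 × 0.6 × 490 × 190 × 10⁻³) = 3.175 mm.
Required leg w = t_e / 0.707 = 4.49 mm → use 5 mm.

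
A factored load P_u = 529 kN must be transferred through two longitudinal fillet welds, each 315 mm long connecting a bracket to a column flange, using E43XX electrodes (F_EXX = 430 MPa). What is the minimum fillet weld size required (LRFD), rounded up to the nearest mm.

w = 7 mm

Total weld length L = 630 mm.
Required throat t_e = P_u / (φ × 0.6 F_EXX × L) = 529 / (0.75 × 0.6 × 430 × 630 × 10⁻³) = 4.339 mm.
Required leg w = t_e / 0.707 = 6.138 mm → use 7 mm.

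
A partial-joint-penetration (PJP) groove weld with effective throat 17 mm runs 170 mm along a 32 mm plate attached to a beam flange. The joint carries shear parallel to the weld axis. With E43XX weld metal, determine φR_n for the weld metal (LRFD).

φR_n ≈ 559 kN

E43XX → F_EXX = 430 MPa.
Effective throat (given) t_e = 17 mm.
A_we = 17 × 170 = 2890 mm².
F_nw = 0.6 F_EXX = 258 MPa.
φR_n = 0.75 × 258 × 2890 × 10⁻³ = 559.2 kN.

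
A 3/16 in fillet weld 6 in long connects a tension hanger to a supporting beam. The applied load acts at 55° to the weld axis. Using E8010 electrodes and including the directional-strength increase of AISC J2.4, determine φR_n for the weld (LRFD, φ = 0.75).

φR_n ≈ 39.2 kip

E80XX → F_EXX = 80 ksi.
t_e = 0.707 × 0.1875 = 0.1326 in; A_we = 0.1326 × 6 = 0.7954 in².
Directional factor: 1.0 + 0.5 sin^1.5(55°) = 1.371.
F_nw = 0.6 × 80 × 1.371 = 65.79 ksi.
φR_n = 0.75 × 65.79 × 0.7954 = 39.25 kip.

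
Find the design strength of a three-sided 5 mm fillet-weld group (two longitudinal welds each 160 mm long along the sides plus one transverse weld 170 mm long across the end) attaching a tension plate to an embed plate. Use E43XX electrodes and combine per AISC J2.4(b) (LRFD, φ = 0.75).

E43XX → F_EXX = 430 MPa.
t_e = 0.707 × 5 = 3.535 mm.
R_nwl = 0.6 × 430 × 3.535 × 320 × 10⁻³ = 291.8 kN (longitudinal, 2 welds).
R_nwt = 0.6 × 430 × 3.535 × 170 × 10⁻³ = 155 kN (transverse, base value).
(i) R_nwl + R_nwt = 446.9 kN; (ii) 0.85 R_nwl + 1.5 R_nwt = 480.6 kN.
R_n = max = 480.6 kN [governs: (ii)]; φR_n = 360.5 kN.

φR_n ≈ 360 kN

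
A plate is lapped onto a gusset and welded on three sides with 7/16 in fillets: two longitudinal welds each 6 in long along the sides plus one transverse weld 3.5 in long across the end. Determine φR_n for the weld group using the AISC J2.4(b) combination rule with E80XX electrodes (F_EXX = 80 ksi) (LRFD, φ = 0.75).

φR_n ≈ 173 kip

t_e = 0.707 × 0.4375 = 0.3093 in.
R_nwl = 0.6 × 80 × 0.3093 × 12 = 178.2 kip (longitudinal, 2 welds).
R_nwt = 0.6 × 80 × 0.3093 × 3.5 = 51.96 kip (transverse, base value).
(i) R_nwl + R_nwt = 230.1 kip; (ii) 0.85 R_nwl + 1.5 R_nwt = 229.4 kip.
R_n = max = 230.1 kip [governs: (i)]; φR_n = 172.6 kip.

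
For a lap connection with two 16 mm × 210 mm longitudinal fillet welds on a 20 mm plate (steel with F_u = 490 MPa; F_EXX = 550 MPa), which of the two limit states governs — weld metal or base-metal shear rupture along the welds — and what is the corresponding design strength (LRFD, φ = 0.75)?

φR_n ≈ 1180 kN (weld metal governs)

t_e = 0.707 × 16 = 11.31 mm; L = 420 mm.
Weld metal: φR_n = 0.75 × 0.6 × 550 × 11.31 × 420 × 10⁻³ = 1176 kN.
Base metal (shear rupture): φR_n = 0.75 × 0.6 × 490 × 20 × 420 × 10⁻³ = 1852 kN.
Governing: weld metal.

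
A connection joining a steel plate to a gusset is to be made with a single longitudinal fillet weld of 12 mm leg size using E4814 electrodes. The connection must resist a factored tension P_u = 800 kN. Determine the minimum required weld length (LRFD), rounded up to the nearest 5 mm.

E48XX → F_EXX = 480 MPa.
Throat t_e = 0.707 × 12 = 8.484 mm.
φr_n = 0.75 × 0.6 × 480 × 8.484 × 10⁻³ = 1.833 kN/mm.
L_req = P_u / φr_n = 800 / 1.833 = 436.6 mm total.
Round up → use L = 440 mm.

L = 440 mm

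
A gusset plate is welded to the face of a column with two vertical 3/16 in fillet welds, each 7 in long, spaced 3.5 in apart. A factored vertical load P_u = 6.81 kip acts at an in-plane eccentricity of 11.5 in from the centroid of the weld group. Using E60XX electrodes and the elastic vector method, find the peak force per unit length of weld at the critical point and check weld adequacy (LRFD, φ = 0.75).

E60XX → F_EXX = 60 ksi.
Total weld length L_w = 14 in. Treat welds as unit-width lines.
Polar moment about centroid: J = 2[d³/12 + d(b/2)²] = 2[7³/12 + 7×1.75²] = 100 in³.
Direct shear f_v = P/L_w = 6.81 / 14 = 0.4864 kip/in (vertical).
Torsion M = P·e = 6.81 × 11.5 = 78.315 kip·in.
Critical point at (x, y) = (1.75, 3.5) from centroid. f_tx = M·y/J = 2.74 kip/in; f_ty = M·x/J = 1.37 kip/in.
Resultant f_max = √[f_tx² + (f_v + f_ty)²] = √[2.74² + (0.4864 + 1.37)²] = 3.31 kip/in.
Capacity per unit length: φr_n = 0.75 × 0.6 × 60 × (0.707 × 0.1875) = 3.579 kip/in.
3.31 ≤ 3.579 → adequate.

f_max ≈ 3.31 kip/in; adequate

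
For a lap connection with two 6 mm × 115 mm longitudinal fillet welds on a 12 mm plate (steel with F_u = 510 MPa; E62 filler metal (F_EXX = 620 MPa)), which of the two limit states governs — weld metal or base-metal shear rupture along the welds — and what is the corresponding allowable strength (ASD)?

R_n/Ω ≈ 181 kN (weld metal governs)

t_e = 0.707 × 6 = 4.242 mm; L = 230 mm.
Weld metal: R_n/Ω = (1/2.0) × 0.6 × 620 × 4.242 × 230 × 10⁻³ = 181.5 kN.
Base metal (shear rupture): R_n/Ω = (1/2.0) × 0.6 × 510 × 12 × 230 × 10⁻³ = 422.3 kN.
Governing: weld metal.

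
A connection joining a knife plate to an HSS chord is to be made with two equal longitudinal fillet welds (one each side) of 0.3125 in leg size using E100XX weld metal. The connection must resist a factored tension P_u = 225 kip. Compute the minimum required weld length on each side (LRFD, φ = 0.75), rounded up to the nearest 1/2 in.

L = 11.5 in on each side

E100XX → F_EXX = 100 ksi.
Throat t_e = 0.707 × 0.3125 = 0.2209 in.
φr_n = 0.75 × 0.6 × 100 × 0.2209 = 9.942 kip/in.
L_req = P_u / φr_n = 225 / 9.942 = 22.63 in total.
Per side: 22.63 / 2 = 11.32 in.
Round up → use L = 11.5 in on each side.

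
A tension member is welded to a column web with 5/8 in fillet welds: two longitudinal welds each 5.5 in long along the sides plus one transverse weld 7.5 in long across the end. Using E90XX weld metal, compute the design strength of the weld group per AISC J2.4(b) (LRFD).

φR_n ≈ 369 kip

E90XX → F_EXX = 90 ksi.
t_e = 0.707 × 0.625 = 0.4419 in.
R_nwl = 0.6 × 90 × 0.4419 × 11 = 262.5 kip (longitudinal, 2 welds).
R_nwt = 0.6 × 90 × 0.4419 × 7.5 = 179 kip (transverse, base value).
(i) R_nwl + R_nwt = 441.4 kip; (ii) 0.85 R_nwl + 1.5 R_nwt = 491.5 kip.
R_n = max = 491.5 kip [governs: (ii)]; φR_n = 368.7 kip.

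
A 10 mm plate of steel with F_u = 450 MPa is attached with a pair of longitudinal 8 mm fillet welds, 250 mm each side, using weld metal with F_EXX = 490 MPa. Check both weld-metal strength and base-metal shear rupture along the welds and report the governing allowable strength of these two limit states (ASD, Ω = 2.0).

R_n/Ω ≈ 416 kN (weld metal governs)

t_e = 0.707 × 8 = 5.656 mm; L = 500 mm.
Weld metal: R_n/Ω = (1/2.0) × 0.6 × 490 × 5.656 × 500 × 10⁻³ = 415.7 kN.
Base metal (shear rupture): R_n/Ω = (1/2.0) × 0.6 × 450 × 10 × 500 × 10⁻³ = 675 kN.
Governing: weld metal.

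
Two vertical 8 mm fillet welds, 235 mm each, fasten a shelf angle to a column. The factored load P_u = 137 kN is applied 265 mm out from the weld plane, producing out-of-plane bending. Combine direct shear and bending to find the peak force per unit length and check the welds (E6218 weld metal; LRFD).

f_max ≈ 1990 N/mm; NOT adequate

E62XX → F_EXX = 620 MPa.
L_w = 2 × 235 = 470 mm; section modulus (unit throat) S = 2 × L²/6 = 18410 mm².
Direct shear f_v = P/L_w = 137×10³/470 = 291.5 N/mm.
Moment M = P × e = 137×10³ × 265 = 36305000 N·mm; bending f_b = M/S = 1972 N/mm.
f_max = √(f_v² + f_b²) = √(291.5² + 1972²) = 1994 N/mm.
φr_n = 0.75 × 0.6 × 620 × (0.707 × 8) = 1578 N/mm → NOT adequate.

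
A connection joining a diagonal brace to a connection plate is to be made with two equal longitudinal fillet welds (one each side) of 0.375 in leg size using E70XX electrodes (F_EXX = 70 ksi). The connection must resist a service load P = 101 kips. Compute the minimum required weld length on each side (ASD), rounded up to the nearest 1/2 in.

L = 9.5 in on each side

Throat t_e = 0.707 × 0.375 = 0.2651 in.
r_n/Ω = (0.6 × 70 × 0.2651) / 2.0 = 5.568 kip/in.
L_req = P / (r_n/Ω) = 101 / 5.568 = 18.14 in total.
Per side: 18.14 / 2 = 9.07 in.
Round up → use L = 9.5 in on each side.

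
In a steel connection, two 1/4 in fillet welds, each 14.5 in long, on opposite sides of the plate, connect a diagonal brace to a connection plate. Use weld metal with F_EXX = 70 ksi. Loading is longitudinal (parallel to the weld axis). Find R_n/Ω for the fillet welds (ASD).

Effective throat t_e = 0.707 × 0.25 = 0.1767 in.
Total length L = 29 in; A_we = 0.1767 × 29 = 5.126 in².
F_nw = 0.6 F_EXX = 0.6 × 70 = 42 ksi.
R_n = 42 × 5.126 = 215.3 kip; R_n/Ω = 215.3/2.0 = 107.6 kip.

R_n/Ω ≈ 108 kip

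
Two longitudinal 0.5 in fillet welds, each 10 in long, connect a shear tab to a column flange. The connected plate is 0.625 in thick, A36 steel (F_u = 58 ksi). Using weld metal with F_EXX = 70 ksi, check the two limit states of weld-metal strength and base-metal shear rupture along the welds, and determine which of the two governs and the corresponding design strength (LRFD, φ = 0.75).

t_e = 0.707 × 0.5 = 0.3535 in; L = 20 in.
Weld metal: φR_n = 0.75 × 0.6 × 70 × 0.3535 × 20 = 222.7 kip.
Base metal (shear rupture): φR_n = 0.75 × 0.6 × 58 × 0.625 × 20 = 326.2 kip.
Governing: weld metal.

φR_n ≈ 223 kip (weld metal governs)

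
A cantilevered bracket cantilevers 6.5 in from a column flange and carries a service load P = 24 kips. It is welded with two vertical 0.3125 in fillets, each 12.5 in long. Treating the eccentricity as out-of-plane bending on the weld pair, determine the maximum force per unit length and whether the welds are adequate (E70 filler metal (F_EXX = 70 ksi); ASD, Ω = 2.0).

L_w = 2 × 12.5 = 25 in; section modulus (unit throat) S = 2 × L²/6 = 52.08 in².
Direct shear f_v = P/L_w = 24/25 = 0.96 kip/in.
Moment M = P × e = 24 × 6.5 = 156 kip·in; bending f_b = M/S = 2.995 kip/in.
f_max = √(f_v² + f_b²) = √(0.96² + 2.995²) = 3.145 kip/in.
r_n/Ω = (1/2.0) × 0.6 × 70 × (0.707 × 0.3125) = 4.64 kip/in → adequate.

f_max ≈ 3.15 kip/in; adequate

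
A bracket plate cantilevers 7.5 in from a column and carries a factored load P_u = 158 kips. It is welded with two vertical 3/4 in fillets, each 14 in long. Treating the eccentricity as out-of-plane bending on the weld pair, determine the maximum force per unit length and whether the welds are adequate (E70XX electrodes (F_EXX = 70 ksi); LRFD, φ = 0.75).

L_w = 2 × 14 = 28 in; section modulus (unit throat) S = 2 × L²/6 = 65.33 in².
Direct shear f_v = P/L_w = 158/28 = 5.643 kip/in.
Moment M = P × e = 158 × 7.5 = 1185 kip·in; bending f_b = M/S = 18.14 kip/in.
f_max = √(f_v² + f_b²) = √(5.643² + 18.14²) = 19 kip/in.
φr_n = 0.75 × 0.6 × 70 × (0.707 × 0.75) = 16.7 kip/in → NOT adequate.

f_max ≈ 19 kip/in; NOT adequate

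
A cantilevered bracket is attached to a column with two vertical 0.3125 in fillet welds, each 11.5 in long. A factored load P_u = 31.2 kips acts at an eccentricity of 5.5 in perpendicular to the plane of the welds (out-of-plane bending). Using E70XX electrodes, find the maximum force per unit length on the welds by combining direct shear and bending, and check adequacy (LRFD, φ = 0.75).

f_max ≈ 4.12 kip/in; adequate

E70XX → F_EXX = 70 ksi.
L_w = 2 × 11.5 = 23 in; section modulus (unit throat) S = 2 × L²/6 = 44.08 in².
Direct shear f_v = P/L_w = 31.2/23 = 1.357 kip/in.
Moment M = P × e = 31.2 × 5.5 = 171.6 kip·in; bending f_b = M/S = 3.893 kip/in.
f_max = √(f_v² + f_b²) = √(1.357² + 3.893²) = 4.122 kip/in.
φr_n = 0.75 × 0.6 × 70 × (0.707 × 0.3125) = 6.96 kip/in → adequate.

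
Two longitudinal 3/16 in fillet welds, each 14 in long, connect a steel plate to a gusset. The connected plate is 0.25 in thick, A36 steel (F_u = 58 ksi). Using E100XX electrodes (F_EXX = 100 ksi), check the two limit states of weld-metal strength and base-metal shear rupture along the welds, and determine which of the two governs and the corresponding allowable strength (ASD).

t_e = 0.707 × 0.1875 = 0.1326 in; L = 28 in.
Weld metal: R_n/Ω = (1/2.0) × 0.6 × 100 × 0.1326 × 28 = 111.4 kip.
Base metal (shear rupture): R_n/Ω = (1/2.0) × 0.6 × 58 × 0.25 × 28 = 121.8 kip.
Governing: weld metal.

R_n/Ω ≈ 111 kip (weld metal governs)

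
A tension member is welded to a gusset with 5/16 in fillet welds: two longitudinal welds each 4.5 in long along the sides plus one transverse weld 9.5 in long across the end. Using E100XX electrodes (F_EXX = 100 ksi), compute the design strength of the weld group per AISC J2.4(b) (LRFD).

φR_n ≈ 218 kip

t_e = 0.707 × 0.3125 = 0.2209 in.
R_nwl = 0.6 × 100 × 0.2209 × 9 = 119.3 kip (longitudinal, 2 welds).
R_nwt = 0.6 × 100 × 0.2209 × 9.5 = 125.9 kip (transverse, base value).
(i) R_nwl + R_nwt = 245.2 kip; (ii) 0.85 R_nwl + 1.5 R_nwt = 290.3 kip.
R_n = max = 290.3 kip [governs: (ii)]; φR_n = 217.7 kip.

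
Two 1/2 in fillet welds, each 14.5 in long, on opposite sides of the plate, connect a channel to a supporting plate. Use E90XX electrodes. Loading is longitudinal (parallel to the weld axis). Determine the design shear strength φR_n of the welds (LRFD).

φR_n ≈ 415 kips

E90XX → F_EXX = 90 ksi.
Effective throat t_e = 0.707 × 0.5 = 0.3535 in.
Total length L = 29 in; A_we = 0.3535 × 29 = 10.25 in².
F_nw = 0.6 F_EXX = 0.6 × 90 = 54 ksi.
φR_n = 0.75 × 54 × 10.25 = 415.2 kips.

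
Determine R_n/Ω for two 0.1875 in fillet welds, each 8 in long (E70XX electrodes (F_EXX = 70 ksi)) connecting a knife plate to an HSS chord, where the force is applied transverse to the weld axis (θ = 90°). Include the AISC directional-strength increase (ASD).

R_n/Ω ≈ 66.8 kips

t_e = 0.707 × 0.1875 = 0.1326 in; A_we = 0.1326 × 16 = 2.121 in².
Directional factor: 1.0 + 0.5 sin^1.5(90°) = 1.5.
F_nw = 0.6 × 70 × 1.5 = 63 ksi.
R_n/Ω = (63 × 2.121) / 2.0 = 66.81 kips.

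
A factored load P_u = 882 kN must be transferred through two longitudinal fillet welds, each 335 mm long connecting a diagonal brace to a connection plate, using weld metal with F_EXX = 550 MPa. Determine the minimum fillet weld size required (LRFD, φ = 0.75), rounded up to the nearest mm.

w = 8 mm

Total weld length L = 670 mm.
Required throat t_e = P_u / (φ × 0.6 F_EXX × L) = 882 / (0.75 × 0.6 × 550 × 670 × 10⁻³) = 5.319 mm.
Required leg w = t_e / 0.707 = 7.523 mm → use 8 mm.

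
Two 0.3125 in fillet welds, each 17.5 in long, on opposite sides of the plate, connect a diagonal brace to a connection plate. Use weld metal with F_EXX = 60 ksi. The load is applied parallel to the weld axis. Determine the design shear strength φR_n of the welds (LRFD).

Effective throat t_e = 0.707 × 0.3125 = 0.2209 in.
Total length L = 35 in; A_we = 0.2209 × 35 = 7.733 in².
F_nw = 0.6 F_EXX = 0.6 × 60 = 36 ksi.
φR_n = 0.75 × 36 × 7.733 = 208.8 kips.

φR_n ≈ 209 kips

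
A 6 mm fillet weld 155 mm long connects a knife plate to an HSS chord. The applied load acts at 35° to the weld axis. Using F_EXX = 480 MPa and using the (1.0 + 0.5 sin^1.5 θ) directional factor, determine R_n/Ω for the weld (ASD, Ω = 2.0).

R_n/Ω ≈ 115 kN

t_e = 0.707 × 6 = 4.242 mm; A_we = 4.242 × 155 = 657.5 mm².
Directional factor: 1.0 + 0.5 sin^1.5(35°) = 1.217.
F_nw = 0.6 × 480 × 1.217 = 350.6 MPa.
R_n/Ω = (350.6 × 657.5) / 2.0 × 10⁻³ = 115.2 kN.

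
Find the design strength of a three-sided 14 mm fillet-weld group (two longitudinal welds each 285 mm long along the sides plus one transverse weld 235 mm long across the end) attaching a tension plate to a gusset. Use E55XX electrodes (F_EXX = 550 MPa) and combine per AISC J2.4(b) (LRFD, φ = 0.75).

t_e = 0.707 × 14 = 9.898 mm.
R_nwl = 0.6 × 550 × 9.898 × 570 × 10⁻³ = 1862 kN (longitudinal, 2 welds).
R_nwt = 0.6 × 550 × 9.898 × 235 × 10⁻³ = 767.6 kN (transverse, base value).
(i) R_nwl + R_nwt = 2629 kN; (ii) 0.85 R_nwl + 1.5 R_nwt = 2734 kN.
R_n = max = 2734 kN [governs: (ii)]; φR_n = 2050 kN.

φR_n ≈ 2050 kN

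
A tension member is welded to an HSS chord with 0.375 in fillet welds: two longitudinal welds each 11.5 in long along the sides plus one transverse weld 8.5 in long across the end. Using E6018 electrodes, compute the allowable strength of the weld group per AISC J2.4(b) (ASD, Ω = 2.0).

E60XX → F_EXX = 60 ksi.
t_e = 0.707 × 0.375 = 0.2651 in.
R_nwl = 0.6 × 60 × 0.2651 × 23 = 219.5 kips (longitudinal, 2 welds).
R_nwt = 0.6 × 60 × 0.2651 × 8.5 = 81.13 kips (transverse, base value).
(i) R_nwl + R_nwt = 300.7 kips; (ii) 0.85 R_nwl + 1.5 R_nwt = 308.3 kips.
R_n = max = 308.3 kips [governs: (ii)]; R_n/Ω = 154.1 kips.

R_n/Ω ≈ 154 kips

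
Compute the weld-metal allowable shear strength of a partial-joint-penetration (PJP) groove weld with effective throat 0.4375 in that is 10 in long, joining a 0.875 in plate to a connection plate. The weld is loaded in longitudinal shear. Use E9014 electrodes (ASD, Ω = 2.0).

E90XX → F_EXX = 90 ksi.
Effective throat (given) t_e = 0.4375 in.
A_we = 0.4375 × 10 = 4.375 in².
F_nw = 0.6 F_EXX = 54 ksi.
R_n/Ω = (54 × 4.375) / 2.0 = 118.1 kip.

R_n/Ω ≈ 118 kip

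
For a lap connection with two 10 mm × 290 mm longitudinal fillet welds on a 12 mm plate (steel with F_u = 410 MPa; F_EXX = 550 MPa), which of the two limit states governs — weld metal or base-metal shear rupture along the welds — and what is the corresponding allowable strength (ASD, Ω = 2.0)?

R_n/Ω ≈ 677 kN (weld metal governs)

t_e = 0.707 × 10 = 7.07 mm; L = 580 mm.
Weld metal: R_n/Ω = (1/2.0) × 0.6 × 550 × 7.07 × 580 × 10⁻³ = 676.6 kN.
Base metal (shear rupture): R_n/Ω = (1/2.0) × 0.6 × 410 × 12 × 580 × 10⁻³ = 856.1 kN.
Governing: weld metal.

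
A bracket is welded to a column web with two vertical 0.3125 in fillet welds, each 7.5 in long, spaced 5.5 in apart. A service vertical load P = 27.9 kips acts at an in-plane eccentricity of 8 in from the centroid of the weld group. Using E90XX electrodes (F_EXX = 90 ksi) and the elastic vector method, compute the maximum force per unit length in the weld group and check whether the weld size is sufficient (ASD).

f_max ≈ 6.91 kip/in; NOT adequate

Total weld length L_w = 15 in. Treat welds as unit-width lines.
Polar moment about centroid: J = 2[d³/12 + d(b/2)²] = 2[7.5³/12 + 7.5×2.75²] = 183.8 in³.
Direct shear f_v = P/L_w = 27.9 / 15 = 1.86 kip/in (vertical).
Torsion M = P·e = 27.9 × 8 = 223.2 kip·in.
Critical point at (x, y) = (2.75, 3.75) from centroid. f_tx = M·y/J = 4.555 kip/in; f_ty = M·x/J = 3.34 kip/in.
Resultant f_max = √[f_tx² + (f_v + f_ty)²] = √[4.555² + (1.86 + 3.34)²] = 6.913 kip/in.
Capacity per unit length: r_n/Ω = (1/2.0) × 0.6 × 90 × (0.707 × 0.3125) = 5.965 kip/in.
6.913 > 5.965 → NOT adequate.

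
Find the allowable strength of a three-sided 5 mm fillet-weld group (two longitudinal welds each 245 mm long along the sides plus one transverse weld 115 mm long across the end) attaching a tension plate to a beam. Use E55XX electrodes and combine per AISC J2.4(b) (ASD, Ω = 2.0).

E55XX → F_EXX = 550 MPa.
t_e = 0.707 × 5 = 3.535 mm.
R_nwl = 0.6 × 550 × 3.535 × 490 × 10⁻³ = 571.6 kN (longitudinal, 2 welds).
R_nwt = 0.6 × 550 × 3.535 × 115 × 10⁻³ = 134.2 kN (transverse, base value).
(i) R_nwl + R_nwt = 705.8 kN; (ii) 0.85 R_nwl + 1.5 R_nwt = 687.1 kN.
R_n = max = 705.8 kN [governs: (i)]; R_n/Ω = 352.9 kN.

R_n/Ω ≈ 353 kN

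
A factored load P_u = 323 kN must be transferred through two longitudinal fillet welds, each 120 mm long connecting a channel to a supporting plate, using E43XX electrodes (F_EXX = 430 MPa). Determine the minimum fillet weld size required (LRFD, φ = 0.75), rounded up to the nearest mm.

Total weld length L = 240 mm.
Required throat t_e = P_u / (φ × 0.6 F_EXX × L) = 323 / (0.75 × 0.6 × 430 × 240 × 10⁻³) = 6.955 mm.
Required leg w = t_e / 0.707 = 9.838 mm → use 10 mm.

w = 10 mm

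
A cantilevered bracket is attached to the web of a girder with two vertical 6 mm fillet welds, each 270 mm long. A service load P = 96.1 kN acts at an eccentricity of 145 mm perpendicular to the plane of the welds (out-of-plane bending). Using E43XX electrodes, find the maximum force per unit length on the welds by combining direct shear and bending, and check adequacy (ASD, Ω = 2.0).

E43XX → F_EXX = 430 MPa.
L_w = 2 × 270 = 540 mm; section modulus (unit throat) S = 2 × L²/6 = 24300 mm².
Direct shear f_v = P/L_w = 96.1×10³/540 = 178 N/mm.
Moment M = P × e = 96.1×10³ × 145 = 13934000 N·mm; bending f_b = M/S = 573.4 N/mm.
f_max = √(f_v² + f_b²) = √(178² + 573.4²) = 600.4 N/mm.
r_n/Ω = (1/2.0) × 0.6 × 430 × (0.707 × 6) = 547.2 N/mm → NOT adequate.

f_max ≈ 600 N/mm; NOT adequate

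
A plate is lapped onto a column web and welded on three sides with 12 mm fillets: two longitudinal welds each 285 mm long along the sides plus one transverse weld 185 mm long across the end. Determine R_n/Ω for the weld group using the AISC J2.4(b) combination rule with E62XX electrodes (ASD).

R_n/Ω ≈ 1200 kN

E62XX → F_EXX = 620 MPa.
t_e = 0.707 × 12 = 8.484 mm.
R_nwl = 0.6 × 620 × 8.484 × 570 × 10⁻³ = 1799 kN (longitudinal, 2 welds).
R_nwt = 0.6 × 620 × 8.484 × 185 × 10⁻³ = 583.9 kN (transverse, base value).
(i) R_nwl + R_nwt = 2383 kN; (ii) 0.85 R_nwl + 1.5 R_nwt = 2405 kN.
R_n = max = 2405 kN [governs: (ii)]; R_n/Ω = 1202 kN.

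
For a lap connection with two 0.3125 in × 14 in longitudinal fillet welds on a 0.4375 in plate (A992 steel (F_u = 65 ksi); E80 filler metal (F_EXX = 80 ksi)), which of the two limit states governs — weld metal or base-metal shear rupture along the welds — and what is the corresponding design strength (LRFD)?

t_e = 0.707 × 0.3125 = 0.2209 in; L = 28 in.
Weld metal: φR_n = 0.75 × 0.6 × 80 × 0.2209 × 28 = 222.7 kip.
Base metal (shear rupture): φR_n = 0.75 × 0.6 × 65 × 0.4375 × 28 = 358.3 kip.
Governing: weld metal.

φR_n ≈ 223 kip (weld metal governs)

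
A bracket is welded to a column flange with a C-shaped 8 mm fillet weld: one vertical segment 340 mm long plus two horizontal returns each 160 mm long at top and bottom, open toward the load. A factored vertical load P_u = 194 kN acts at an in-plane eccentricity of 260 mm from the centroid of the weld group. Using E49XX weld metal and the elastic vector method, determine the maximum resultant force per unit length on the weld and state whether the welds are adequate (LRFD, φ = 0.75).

f_max ≈ 940 N/mm; adequate

E49XX → F_EXX = 490 MPa.
Total weld length L_w = 660 mm. Treat welds as unit-width lines.
Centroid: x̄ = 2×160×80 / 660 = 38.79 mm from the vertical weld.
Polar moment about centroid: J = I_x + I_y = [340³/12 + 2×160×170²] + [340×38.79² + 2(160³/12 + 160×41.21²)] = 14260000 mm³.
Direct shear f_v = P/L_w = 194×10³ / 660 = 293.9 N/mm (vertical).
Torsion M = P·e = 194×10³ × 260 = 50440000 N·mm.
Critical point at (x, y) = (121.2, 170) from centroid. f_tx = M·y/J = 601.3 N/mm; f_ty = M·x/J = 428.7 N/mm.
Resultant f_max = √[f_tx² + (f_v + f_ty)²] = √[601.3² + (293.9 + 428.7)²] = 940.1 N/mm.
Capacity per unit length: φr_n = 0.75 × 0.6 × 490 × (0.707 × 8) = 1247 N/mm.
940.1 ≤ 1247 → adequate.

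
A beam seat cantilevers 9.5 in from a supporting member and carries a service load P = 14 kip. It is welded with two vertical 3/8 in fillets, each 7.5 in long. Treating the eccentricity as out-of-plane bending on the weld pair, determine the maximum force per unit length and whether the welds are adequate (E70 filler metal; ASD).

f_max ≈ 7.15 kip/in; NOT adequate

E70XX → F_EXX = 70 ksi.
L_w = 2 × 7.5 = 15 in; section modulus (unit throat) S = 2 × L²/6 = 18.75 in².
Direct shear f_v = P/L_w = 14/15 = 0.9333 kip/in.
Moment M = P × e = 14 × 9.5 = 133 kip·in; bending f_b = M/S = 7.093 kip/in.
f_max = √(f_v² + f_b²) = √(0.9333² + 7.093²) = 7.154 kip/in.
r_n/Ω = (1/2.0) × 0.6 × 70 × (0.707 × 0.375) = 5.568 kip/in → NOT adequate.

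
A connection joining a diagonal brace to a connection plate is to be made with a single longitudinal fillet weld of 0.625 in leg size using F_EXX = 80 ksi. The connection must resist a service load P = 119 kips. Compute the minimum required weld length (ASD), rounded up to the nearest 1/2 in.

Throat t_e = 0.707 × 0.625 = 0.4419 in.
r_n/Ω = (0.6 × 80 × 0.4419) / 2.0 = 10.6 kip/in.
L_req = P / (r_n/Ω) = 119 / 10.6 = 11.22 in total.
Round up → use L = 11.5 in.

L = 11.5 in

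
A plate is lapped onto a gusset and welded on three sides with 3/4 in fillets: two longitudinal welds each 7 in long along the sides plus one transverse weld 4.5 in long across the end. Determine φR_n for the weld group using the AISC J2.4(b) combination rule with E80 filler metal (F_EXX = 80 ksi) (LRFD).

φR_n ≈ 356 kip

t_e = 0.707 × 0.75 = 0.5302 in.
R_nwl = 0.6 × 80 × 0.5302 × 14 = 356.3 kip (longitudinal, 2 welds).
R_nwt = 0.6 × 80 × 0.5302 × 4.5 = 114.5 kip (transverse, base value).
(i) R_nwl + R_nwt = 470.9 kip; (ii) 0.85 R_nwl + 1.5 R_nwt = 474.7 kip.
R_n = max = 474.7 kip [governs: (ii)]; φR_n = 356 kip.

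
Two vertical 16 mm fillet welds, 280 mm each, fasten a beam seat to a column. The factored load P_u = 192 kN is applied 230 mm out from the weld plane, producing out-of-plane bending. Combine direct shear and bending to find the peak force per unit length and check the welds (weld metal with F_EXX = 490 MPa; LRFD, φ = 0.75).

L_w = 2 × 280 = 560 mm; section modulus (unit throat) S = 2 × L²/6 = 26130 mm².
Direct shear f_v = P/L_w = 192×10³/560 = 342.9 N/mm.
Moment M = P × e = 192×10³ × 230 = 44160000 N·mm; bending f_b = M/S = 1690 N/mm.
f_max = √(f_v² + f_b²) = √(342.9² + 1690²) = 1724 N/mm.
φr_n = 0.75 × 0.6 × 490 × (0.707 × 16) = 2494 N/mm → adequate.

f_max ≈ 1720 N/mm; adequate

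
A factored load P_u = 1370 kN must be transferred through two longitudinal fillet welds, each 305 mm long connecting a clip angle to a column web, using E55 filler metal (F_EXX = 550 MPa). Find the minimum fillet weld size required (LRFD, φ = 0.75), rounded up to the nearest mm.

Total weld length L = 610 mm.
Required throat t_e = P_u / (φ × 0.6 F_EXX × L) = 1370 / (0.75 × 0.6 × 550 × 610 × 10⁻³) = 9.074 mm.
Required leg w = t_e / 0.707 = 12.84 mm → use 13 mm.

w = 13 mm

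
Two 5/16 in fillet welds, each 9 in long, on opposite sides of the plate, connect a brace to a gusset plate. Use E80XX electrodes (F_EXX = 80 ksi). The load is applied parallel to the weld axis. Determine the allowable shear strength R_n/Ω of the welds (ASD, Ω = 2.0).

Effective throat t_e = 0.707 × 0.3125 = 0.2209 in.
Total length L = 18 in; A_we = 0.2209 × 18 = 3.977 in².
F_nw = 0.6 F_EXX = 0.6 × 80 = 48 ksi.
R_n = 48 × 3.977 = 190.9 kip; R_n/Ω = 190.9/2.0 = 95.44 kip.

R_n/Ω ≈ 95.4 kip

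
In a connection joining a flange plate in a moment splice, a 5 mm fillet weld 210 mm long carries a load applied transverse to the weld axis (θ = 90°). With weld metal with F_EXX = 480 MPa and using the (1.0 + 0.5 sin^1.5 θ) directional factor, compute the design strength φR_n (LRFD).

φR_n ≈ 241 kN

t_e = 0.707 × 5 = 3.535 mm; A_we = 3.535 × 210 = 742.3 mm².
Directional factor: 1.0 + 0.5 sin^1.5(90°) = 1.5.
F_nw = 0.6 × 480 × 1.5 = 432 MPa.
φR_n = 0.75 × 432 × 742.3 × 10⁻³ = 240.5 kN.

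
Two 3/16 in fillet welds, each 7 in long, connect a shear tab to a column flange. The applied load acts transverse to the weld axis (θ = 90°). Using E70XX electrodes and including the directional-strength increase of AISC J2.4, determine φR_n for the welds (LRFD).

E70XX → F_EXX = 70 ksi.
t_e = 0.707 × 0.1875 = 0.1326 in; A_we = 0.1326 × 14 = 1.856 in².
Directional factor: 1.0 + 0.5 sin^1.5(90°) = 1.5.
F_nw = 0.6 × 70 × 1.5 = 63 ksi.
φR_n = 0.75 × 63 × 1.856 = 87.69 kips.

φR_n ≈ 87.7 kips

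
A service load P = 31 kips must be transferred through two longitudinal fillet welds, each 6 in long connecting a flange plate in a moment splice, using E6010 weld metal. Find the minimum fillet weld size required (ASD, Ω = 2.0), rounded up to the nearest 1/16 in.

w = 1/4 in

E60XX → F_EXX = 60 ksi.
Total weld length L = 12 in.
Required throat t_e = P × Ω / (0.6 F_EXX × L) = 31 × 2.0 / (0.6 × 60 × 12) = 0.1435 in.
Required leg w = t_e / 0.707 = 0.203 in → use 1/4 in.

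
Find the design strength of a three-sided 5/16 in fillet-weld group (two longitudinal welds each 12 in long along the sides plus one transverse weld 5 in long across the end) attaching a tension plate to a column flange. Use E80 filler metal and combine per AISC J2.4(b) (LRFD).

E80XX → F_EXX = 80 ksi.
t_e = 0.707 × 0.3125 = 0.2209 in.
R_nwl = 0.6 × 80 × 0.2209 × 24 = 254.5 kip (longitudinal, 2 welds).
R_nwt = 0.6 × 80 × 0.2209 × 5 = 53.02 kip (transverse, base value).
(i) R_nwl + R_nwt = 307.5 kip; (ii) 0.85 R_nwl + 1.5 R_nwt = 295.9 kip.
R_n = max = 307.5 kip [governs: (i)]; φR_n = 230.7 kip.

φR_n ≈ 231 kip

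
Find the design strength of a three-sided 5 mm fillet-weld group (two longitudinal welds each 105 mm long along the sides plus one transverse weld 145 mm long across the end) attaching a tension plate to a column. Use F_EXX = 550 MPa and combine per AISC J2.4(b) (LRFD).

t_e = 0.707 × 5 = 3.535 mm.
R_nwl = 0.6 × 550 × 3.535 × 210 × 10⁻³ = 245 kN (longitudinal, 2 welds).
R_nwt = 0.6 × 550 × 3.535 × 145 × 10⁻³ = 169.1 kN (transverse, base value).
(i) R_nwl + R_nwt = 414.1 kN; (ii) 0.85 R_nwl + 1.5 R_nwt = 462 kN.
R_n = max = 462 kN [governs: (ii)]; φR_n = 346.5 kN.

φR_n ≈ 346 kN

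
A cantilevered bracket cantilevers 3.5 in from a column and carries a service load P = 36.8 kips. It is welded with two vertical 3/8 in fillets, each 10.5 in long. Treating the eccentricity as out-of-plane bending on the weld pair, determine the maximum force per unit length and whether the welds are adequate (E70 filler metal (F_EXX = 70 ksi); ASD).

f_max ≈ 3.92 kip/in; adequate

L_w = 2 × 10.5 = 21 in; section modulus (unit throat) S = 2 × L²/6 = 36.75 in².
Direct shear f_v = P/L_w = 36.8/21 = 1.752 kip/in.
Moment M = P × e = 36.8 × 3.5 = 128.8 kip·in; bending f_b = M/S = 3.505 kip/in.
f_max = √(f_v² + f_b²) = √(1.752² + 3.505²) = 3.918 kip/in.
r_n/Ω = (1/2.0) × 0.6 × 70 × (0.707 × 0.375) = 5.568 kip/in → adequate.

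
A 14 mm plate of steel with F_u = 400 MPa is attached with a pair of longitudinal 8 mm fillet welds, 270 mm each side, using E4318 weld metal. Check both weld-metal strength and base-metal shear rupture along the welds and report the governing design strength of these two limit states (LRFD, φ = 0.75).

φR_n ≈ 591 kN (weld metal governs)

E43XX → F_EXX = 430 MPa.
t_e = 0.707 × 8 = 5.656 mm; L = 540 mm.
Weld metal: φR_n = 0.75 × 0.6 × 430 × 5.656 × 540 × 10⁻³ = 591 kN.
Base metal (shear rupture): φR_n = 0.75 × 0.6 × 400 × 14 × 540 × 10⁻³ = 1361 kN.
Governing: weld metal.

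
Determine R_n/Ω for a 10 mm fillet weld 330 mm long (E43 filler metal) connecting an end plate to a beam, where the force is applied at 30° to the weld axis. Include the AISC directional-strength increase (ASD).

E43XX → F_EXX = 430 MPa.
t_e = 0.707 × 10 = 7.07 mm; A_we = 7.07 × 330 = 2333 mm².
Directional factor: 1.0 + 0.5 sin^1.5(30°) = 1.177.
F_nw = 0.6 × 430 × 1.177 = 303.6 MPa.
R_n/Ω = (303.6 × 2333) / 2.0 × 10⁻³ = 354.2 kN.

R_n/Ω ≈ 354 kN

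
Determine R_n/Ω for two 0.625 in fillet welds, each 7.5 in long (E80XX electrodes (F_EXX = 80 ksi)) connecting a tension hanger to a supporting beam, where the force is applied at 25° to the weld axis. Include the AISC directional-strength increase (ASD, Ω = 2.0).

R_n/Ω ≈ 181 kips

t_e = 0.707 × 0.625 = 0.4419 in; A_we = 0.4419 × 15 = 6.628 in².
Directional factor: 1.0 + 0.5 sin^1.5(25°) = 1.137.
F_nw = 0.6 × 80 × 1.137 = 54.59 ksi.
R_n/Ω = (54.59 × 6.628) / 2.0 = 180.9 kips.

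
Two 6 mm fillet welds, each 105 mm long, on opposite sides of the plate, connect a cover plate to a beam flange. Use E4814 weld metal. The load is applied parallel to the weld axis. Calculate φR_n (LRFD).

E48XX → F_EXX = 480 MPa.
Effective throat t_e = 0.707 × 6 = 4.242 mm.
Total length L = 210 mm; A_we = 4.242 × 210 = 890.8 mm².
F_nw = 0.6 F_EXX = 0.6 × 480 = 288 MPa.
φR_n = 0.75 × 288 × 890.8 × 10⁻³ = 192.4 kN.

φR_n ≈ 192 kN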